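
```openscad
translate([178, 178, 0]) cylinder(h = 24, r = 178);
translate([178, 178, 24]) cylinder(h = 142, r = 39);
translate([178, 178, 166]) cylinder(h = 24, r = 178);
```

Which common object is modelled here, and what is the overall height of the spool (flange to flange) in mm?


A spool. The overall height is 190 mm.

Three coaxial cylinders, large–small–large — a spool. Two 24 mm flanges and a 142 mm core give 24 + 142 + 24 = 190 mm.


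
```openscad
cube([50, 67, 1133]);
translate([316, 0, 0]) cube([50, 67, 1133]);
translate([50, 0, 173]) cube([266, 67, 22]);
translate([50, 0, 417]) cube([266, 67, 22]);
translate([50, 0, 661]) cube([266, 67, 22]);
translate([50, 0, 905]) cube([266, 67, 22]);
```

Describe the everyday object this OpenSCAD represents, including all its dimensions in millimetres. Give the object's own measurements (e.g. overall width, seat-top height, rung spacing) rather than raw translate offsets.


A straight ladder. Two 50×67 mm vertical rails, 1133 mm tall, stand 366 mm apart (outside-to-outside) with their front faces coplanar on the −y side. 4 rungs, each 67 mm deep and 22 mm tall, span between the inner faces of the rails, front faces flush with the rails. The lowest rung's underside is at z = 173 mm and rungs are spaced 244 mm apart (underside to underside).


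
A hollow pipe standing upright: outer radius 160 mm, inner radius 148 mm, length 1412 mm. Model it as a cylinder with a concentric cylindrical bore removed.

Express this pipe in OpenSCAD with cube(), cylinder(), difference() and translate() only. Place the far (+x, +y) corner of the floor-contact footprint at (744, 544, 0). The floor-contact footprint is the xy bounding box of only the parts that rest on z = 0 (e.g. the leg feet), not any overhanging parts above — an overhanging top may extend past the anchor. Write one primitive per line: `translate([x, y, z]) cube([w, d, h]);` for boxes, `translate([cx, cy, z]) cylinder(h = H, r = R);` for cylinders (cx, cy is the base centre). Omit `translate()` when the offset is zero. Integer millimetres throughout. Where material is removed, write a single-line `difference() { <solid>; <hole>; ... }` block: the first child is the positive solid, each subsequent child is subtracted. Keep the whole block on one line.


difference() { translate([584, 384, 0]) cylinder(h = 1412, r = 160); translate([584, 384, 0]) cylinder(h = 1412, r = 148); }


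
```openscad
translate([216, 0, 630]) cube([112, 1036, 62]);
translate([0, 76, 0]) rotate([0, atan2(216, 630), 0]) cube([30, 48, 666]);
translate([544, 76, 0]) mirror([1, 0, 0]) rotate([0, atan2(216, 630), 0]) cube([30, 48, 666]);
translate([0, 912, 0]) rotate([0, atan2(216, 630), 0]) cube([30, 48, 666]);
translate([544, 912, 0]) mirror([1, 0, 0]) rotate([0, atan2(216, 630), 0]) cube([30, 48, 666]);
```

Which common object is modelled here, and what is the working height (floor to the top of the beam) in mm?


A sawhorse. The overall height is 692 mm.

A beam across two mirrored pairs of raked legs — a sawhorse. The beam's underside is at z = 630 (matching the legs' vertical rise in atan2(216, 630)) and the beam is 62 mm tall, so its top is at 630 + 62 = 692 mm. The raked legs top out at the beam's underside, so that is the highest point.


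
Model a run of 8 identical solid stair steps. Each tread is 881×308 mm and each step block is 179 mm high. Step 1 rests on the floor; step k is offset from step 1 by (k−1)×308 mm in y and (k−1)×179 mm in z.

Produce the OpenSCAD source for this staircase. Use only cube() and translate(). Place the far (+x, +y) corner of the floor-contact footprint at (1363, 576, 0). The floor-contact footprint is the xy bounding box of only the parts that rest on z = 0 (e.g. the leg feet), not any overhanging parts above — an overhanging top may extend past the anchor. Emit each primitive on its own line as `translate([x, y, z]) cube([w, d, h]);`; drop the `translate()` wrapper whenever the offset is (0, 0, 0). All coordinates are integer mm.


translate([482, 268, 0]) cube([881, 308, 179]);
translate([482, 576, 179]) cube([881, 308, 179]);
translate([482, 884, 358]) cube([881, 308, 179]);
translate([482, 1192, 537]) cube([881, 308, 179]);
translate([482, 1500, 716]) cube([881, 308, 179]);
translate([482, 1808, 895]) cube([881, 308, 179]);
translate([482, 2116, 1074]) cube([881, 308, 179]);
translate([482, 2424, 1253]) cube([881, 308, 179]);


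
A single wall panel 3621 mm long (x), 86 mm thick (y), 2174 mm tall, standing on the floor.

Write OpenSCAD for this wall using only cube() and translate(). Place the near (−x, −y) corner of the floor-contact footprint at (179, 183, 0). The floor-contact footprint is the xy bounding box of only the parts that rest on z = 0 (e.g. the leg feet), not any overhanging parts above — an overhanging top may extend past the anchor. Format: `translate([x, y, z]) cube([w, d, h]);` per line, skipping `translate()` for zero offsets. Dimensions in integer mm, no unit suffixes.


translate([179, 183, 0]) cube([3621, 86, 2174]);


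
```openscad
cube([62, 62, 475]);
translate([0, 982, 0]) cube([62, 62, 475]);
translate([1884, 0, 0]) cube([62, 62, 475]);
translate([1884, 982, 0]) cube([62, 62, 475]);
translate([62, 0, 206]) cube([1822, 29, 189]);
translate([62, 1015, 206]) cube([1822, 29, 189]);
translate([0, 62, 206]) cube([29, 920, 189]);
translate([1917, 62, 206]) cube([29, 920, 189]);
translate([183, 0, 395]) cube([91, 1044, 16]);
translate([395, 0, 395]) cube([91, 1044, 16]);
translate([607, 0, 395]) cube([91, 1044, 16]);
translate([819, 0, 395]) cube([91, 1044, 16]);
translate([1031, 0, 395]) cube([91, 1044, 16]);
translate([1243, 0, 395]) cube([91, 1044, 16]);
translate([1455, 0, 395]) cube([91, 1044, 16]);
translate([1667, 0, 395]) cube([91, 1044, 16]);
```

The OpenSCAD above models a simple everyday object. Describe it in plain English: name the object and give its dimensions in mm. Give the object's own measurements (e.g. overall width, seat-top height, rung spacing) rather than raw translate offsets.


A bed frame 1946 mm long (x) by 1044 mm wide (y). Four 62×62 mm corner posts, 475 mm tall, at the corners of the footprint. Four rails of 29 mm thickness and 189 mm height run between adjacent posts with their undersides at z = 206 mm, their outer faces flush with the outside of the frame (the two x-running rails run between the posts' inner faces; the two y-running rails run between the posts' inner faces). 8 slats, each 91 mm wide (x) and 16 mm thick, lie across the top of the two x-running rails, running the full 1044 mm width of the frame in y; along x they sit between the end posts with a 121 mm gap after the −x posts and between neighbouring slats, leaving 126 mm before the +x posts.


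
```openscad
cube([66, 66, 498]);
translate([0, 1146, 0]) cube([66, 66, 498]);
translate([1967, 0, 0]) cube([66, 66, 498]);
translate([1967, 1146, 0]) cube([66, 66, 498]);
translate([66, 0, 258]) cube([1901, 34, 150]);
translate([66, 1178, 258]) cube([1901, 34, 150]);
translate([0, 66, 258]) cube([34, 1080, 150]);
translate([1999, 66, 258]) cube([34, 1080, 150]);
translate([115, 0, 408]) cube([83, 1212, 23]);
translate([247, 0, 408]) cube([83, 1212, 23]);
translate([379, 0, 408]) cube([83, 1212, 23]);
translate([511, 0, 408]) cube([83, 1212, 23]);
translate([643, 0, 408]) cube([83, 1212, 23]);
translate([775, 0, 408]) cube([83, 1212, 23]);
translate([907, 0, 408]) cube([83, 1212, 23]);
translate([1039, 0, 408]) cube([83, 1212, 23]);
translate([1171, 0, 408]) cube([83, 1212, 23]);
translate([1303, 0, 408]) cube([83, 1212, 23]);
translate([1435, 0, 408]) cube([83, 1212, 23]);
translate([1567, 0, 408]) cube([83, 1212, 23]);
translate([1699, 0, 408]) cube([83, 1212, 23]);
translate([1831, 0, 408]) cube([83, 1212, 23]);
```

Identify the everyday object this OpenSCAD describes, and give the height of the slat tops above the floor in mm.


A bed frame. The slat-top height is 431 mm.

Four posts, four rails, and a row of slats — a bed frame. Slats sit on the rails at z = 258 + 150 = 408; with slat thickness 23, the top is 431 mm.


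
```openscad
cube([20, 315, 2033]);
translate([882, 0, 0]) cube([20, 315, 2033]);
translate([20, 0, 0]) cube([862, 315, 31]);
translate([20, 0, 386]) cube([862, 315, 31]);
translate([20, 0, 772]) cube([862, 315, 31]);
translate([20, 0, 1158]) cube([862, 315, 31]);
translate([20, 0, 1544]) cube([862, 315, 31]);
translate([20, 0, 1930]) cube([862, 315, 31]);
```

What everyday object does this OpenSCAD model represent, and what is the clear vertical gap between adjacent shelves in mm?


A bookshelf. The clear shelf gap is 355 mm.

Two tall side panels with 6 horizontal boards between them — a bookshelf. The first two shelf undersides are at z = 0 and z = 386; with shelf thickness 31, the clear gap is 386 − 0 − 31 = 355 mm.


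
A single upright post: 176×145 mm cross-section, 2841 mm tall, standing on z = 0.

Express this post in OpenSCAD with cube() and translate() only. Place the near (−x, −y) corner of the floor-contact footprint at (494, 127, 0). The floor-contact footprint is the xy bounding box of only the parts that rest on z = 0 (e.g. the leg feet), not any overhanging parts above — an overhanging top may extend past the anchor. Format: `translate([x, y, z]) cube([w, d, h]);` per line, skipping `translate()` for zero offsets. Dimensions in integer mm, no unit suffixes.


translate([494, 127, 0]) cube([176, 145, 2841]);


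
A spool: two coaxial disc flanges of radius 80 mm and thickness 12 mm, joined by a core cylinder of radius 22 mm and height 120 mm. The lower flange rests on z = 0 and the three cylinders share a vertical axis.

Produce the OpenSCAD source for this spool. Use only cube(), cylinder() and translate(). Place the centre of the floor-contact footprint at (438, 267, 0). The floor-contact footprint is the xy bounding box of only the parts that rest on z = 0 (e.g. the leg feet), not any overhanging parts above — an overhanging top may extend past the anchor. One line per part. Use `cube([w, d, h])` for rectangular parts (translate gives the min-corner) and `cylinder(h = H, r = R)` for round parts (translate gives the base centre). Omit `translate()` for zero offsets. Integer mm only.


translate([438, 267, 0]) cylinder(h = 12, r = 80);
translate([438, 267, 12]) cylinder(h = 120, r = 22);
translate([438, 267, 132]) cylinder(h = 12, r = 80);


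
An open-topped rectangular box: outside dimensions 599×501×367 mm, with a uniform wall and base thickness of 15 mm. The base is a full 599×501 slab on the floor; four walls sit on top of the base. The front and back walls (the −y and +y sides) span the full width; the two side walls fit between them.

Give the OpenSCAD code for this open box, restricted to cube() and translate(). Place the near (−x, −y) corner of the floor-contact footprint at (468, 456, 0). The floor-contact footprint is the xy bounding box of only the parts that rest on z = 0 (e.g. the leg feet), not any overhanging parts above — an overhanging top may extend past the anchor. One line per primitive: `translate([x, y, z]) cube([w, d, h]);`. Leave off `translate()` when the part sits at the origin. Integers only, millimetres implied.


translate([468, 456, 0]) cube([599, 501, 15]);
translate([468, 456, 15]) cube([599, 15, 352]);
translate([468, 942, 15]) cube([599, 15, 352]);
translate([468, 471, 15]) cube([15, 471, 352]);
translate([1052, 471, 15]) cube([15, 471, 352]);


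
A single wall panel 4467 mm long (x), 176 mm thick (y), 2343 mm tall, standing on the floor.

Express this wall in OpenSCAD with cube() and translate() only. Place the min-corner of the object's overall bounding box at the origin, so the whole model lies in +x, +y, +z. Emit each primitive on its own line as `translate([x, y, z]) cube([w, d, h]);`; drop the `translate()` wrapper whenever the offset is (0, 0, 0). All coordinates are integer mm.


cube([4467, 176, 2343]);


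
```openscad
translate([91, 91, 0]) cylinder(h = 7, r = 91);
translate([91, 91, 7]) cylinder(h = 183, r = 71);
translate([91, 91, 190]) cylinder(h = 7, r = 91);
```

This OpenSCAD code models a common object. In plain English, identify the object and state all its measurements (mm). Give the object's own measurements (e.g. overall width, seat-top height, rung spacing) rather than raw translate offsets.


A spool: two coaxial disc flanges of radius 91 mm and thickness 7 mm, joined by a core cylinder of radius 71 mm and height 183 mm. The lower flange rests on z = 0 and the three cylinders share a vertical axis.


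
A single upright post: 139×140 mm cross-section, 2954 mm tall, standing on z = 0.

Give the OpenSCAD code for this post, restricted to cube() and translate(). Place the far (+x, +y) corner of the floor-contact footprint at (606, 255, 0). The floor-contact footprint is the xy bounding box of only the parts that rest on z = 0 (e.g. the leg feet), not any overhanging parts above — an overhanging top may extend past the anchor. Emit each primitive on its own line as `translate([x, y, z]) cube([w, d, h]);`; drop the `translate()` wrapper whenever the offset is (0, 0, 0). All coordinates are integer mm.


translate([467, 115, 0]) cube([139, 140, 2954]);


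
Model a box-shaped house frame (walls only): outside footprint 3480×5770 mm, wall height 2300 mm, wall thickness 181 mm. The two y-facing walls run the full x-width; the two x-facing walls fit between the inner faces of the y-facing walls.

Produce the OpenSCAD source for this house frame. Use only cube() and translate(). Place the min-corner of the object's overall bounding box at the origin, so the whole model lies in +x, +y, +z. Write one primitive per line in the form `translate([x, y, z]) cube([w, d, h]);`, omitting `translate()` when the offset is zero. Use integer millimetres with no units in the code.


cube([3480, 181, 2300]);
translate([0, 5589, 0]) cube([3480, 181, 2300]);
translate([0, 181, 0]) cube([181, 5408, 2300]);
translate([3299, 181, 0]) cube([181, 5408, 2300]);


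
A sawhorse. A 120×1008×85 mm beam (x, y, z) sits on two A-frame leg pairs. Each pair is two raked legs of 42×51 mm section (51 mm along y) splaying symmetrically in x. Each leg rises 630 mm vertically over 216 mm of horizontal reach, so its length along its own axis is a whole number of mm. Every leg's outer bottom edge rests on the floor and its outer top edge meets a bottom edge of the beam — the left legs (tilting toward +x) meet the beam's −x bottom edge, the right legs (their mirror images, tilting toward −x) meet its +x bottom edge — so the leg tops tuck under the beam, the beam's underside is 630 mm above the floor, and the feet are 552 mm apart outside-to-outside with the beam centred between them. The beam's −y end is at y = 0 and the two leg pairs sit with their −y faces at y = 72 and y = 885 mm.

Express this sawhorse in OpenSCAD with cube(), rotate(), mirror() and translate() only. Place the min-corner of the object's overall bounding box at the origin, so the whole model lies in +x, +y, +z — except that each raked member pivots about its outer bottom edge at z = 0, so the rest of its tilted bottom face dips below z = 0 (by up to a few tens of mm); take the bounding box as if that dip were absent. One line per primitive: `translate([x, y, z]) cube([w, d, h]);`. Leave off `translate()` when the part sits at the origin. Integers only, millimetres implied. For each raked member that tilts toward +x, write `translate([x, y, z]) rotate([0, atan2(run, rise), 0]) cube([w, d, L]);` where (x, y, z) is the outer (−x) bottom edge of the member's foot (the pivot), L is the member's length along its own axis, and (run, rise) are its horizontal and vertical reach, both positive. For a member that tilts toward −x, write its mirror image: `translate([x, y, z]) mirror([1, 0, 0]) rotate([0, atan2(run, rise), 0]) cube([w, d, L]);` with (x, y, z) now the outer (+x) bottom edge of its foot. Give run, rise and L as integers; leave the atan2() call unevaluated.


// leg length = √(216² + 630²) = 666
// right-leg outer foot x = 2·216 + 120 = 552
// beam min-corner = (216, 0, 630)
translate([216, 0, 630]) cube([120, 1008, 85]);
translate([0, 72, 0]) rotate([0, atan2(216, 630), 0]) cube([42, 51, 666]);
translate([552, 72, 0]) mirror([1, 0, 0]) rotate([0, atan2(216, 630), 0]) cube([42, 51, 666]);
translate([0, 885, 0]) rotate([0, atan2(216, 630), 0]) cube([42, 51, 666]);
translate([552, 885, 0]) mirror([1, 0, 0]) rotate([0, atan2(216, 630), 0]) cube([42, 51, 666]);


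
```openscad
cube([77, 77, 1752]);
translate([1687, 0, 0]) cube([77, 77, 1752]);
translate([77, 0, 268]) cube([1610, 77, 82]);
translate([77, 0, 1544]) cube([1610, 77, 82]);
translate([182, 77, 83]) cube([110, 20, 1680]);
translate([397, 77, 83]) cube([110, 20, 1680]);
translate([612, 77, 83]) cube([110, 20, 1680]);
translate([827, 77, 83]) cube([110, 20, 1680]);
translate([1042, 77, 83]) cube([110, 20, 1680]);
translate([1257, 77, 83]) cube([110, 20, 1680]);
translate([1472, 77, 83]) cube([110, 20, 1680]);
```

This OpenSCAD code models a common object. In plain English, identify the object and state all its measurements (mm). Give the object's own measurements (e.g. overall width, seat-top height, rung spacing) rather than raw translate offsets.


A fence section. Two 77×77 mm posts, 1752 mm tall, stand on the floor with a clear span of 1610 mm between their inner faces. Two horizontal rails of 77×82 mm section span the gap between the posts with their undersides at z = 268 mm and z = 1544 mm, flush with the posts' −y face. 7 pickets, each 110 mm wide, 20 mm thick and 1680 mm tall, are fixed to the +y face of the rails with their bottoms at z = 83 mm, spaced across the span with a 105 mm gap after the −x post and between neighbouring pickets and before the +x post.


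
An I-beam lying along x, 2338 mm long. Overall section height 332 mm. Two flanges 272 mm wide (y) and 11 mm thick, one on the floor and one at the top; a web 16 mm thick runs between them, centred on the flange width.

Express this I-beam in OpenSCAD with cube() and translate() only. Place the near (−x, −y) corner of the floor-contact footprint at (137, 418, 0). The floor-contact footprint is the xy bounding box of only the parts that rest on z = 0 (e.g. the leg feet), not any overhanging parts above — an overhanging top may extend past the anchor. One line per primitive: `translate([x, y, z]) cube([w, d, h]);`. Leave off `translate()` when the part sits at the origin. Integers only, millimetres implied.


translate([137, 418, 0]) cube([2338, 272, 11]);
translate([137, 546, 11]) cube([2338, 16, 310]);
translate([137, 418, 321]) cube([2338, 272, 11]);


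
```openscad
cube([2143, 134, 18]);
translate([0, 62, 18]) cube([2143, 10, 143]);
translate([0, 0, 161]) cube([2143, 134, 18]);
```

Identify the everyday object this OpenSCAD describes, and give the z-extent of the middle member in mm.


An I-beam. The web height is 143 mm.

Two wide flanges with a thin centred web — an I-beam. Overall 179 mm minus two 18 mm flanges gives a web of 179 − 2·18 = 143 mm.


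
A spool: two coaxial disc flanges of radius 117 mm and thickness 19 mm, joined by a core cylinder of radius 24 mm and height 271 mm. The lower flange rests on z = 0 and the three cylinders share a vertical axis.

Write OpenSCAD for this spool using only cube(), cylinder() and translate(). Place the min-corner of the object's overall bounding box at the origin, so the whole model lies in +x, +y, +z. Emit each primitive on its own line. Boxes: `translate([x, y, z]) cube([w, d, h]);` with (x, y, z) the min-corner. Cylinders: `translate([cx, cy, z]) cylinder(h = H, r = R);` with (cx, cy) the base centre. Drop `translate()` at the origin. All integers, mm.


translate([117, 117, 0]) cylinder(h = 19, r = 117);
translate([117, 117, 19]) cylinder(h = 271, r = 24);
translate([117, 117, 290]) cylinder(h = 19, r = 117);


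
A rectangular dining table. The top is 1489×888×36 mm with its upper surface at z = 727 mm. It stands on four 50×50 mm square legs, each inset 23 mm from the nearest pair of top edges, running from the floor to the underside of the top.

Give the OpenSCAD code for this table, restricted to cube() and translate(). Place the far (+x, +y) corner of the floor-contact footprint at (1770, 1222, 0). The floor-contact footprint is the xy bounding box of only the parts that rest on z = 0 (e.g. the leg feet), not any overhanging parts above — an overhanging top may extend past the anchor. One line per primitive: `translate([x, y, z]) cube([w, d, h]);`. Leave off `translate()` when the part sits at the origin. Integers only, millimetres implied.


translate([304, 357, 691]) cube([1489, 888, 36]);
translate([327, 380, 0]) cube([50, 50, 691]);
translate([1720, 380, 0]) cube([50, 50, 691]);
translate([327, 1172, 0]) cube([50, 50, 691]);
translate([1720, 1172, 0]) cube([50, 50, 691]);


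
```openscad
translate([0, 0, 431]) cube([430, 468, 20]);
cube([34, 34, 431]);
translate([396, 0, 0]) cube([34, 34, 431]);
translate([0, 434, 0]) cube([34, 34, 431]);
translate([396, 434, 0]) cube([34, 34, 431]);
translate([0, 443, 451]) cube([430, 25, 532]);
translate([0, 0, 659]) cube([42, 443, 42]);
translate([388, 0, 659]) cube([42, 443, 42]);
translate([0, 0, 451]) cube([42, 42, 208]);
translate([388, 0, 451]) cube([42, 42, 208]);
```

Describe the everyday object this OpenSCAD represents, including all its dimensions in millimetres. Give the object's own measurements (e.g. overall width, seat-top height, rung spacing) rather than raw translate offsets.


A chair. The seat is a 430×468×20 mm slab with its top at z = 451 mm, on four 34×34 mm corner legs (flush with the seat edges, standing on z = 0). A flat backrest 25 mm thick, 532 mm tall, spans the full seat width and rises from the seat top along its +y edge, rear face flush with the rear of the seat. Two armrests of 42×42 mm section run along each side from the seat's front edge to the front of the backrest, top faces 250 mm above the seat top and outer faces flush with the seat's x-edges; a 42×42 mm post under the front of each armrest stands on the seat at the front corner.


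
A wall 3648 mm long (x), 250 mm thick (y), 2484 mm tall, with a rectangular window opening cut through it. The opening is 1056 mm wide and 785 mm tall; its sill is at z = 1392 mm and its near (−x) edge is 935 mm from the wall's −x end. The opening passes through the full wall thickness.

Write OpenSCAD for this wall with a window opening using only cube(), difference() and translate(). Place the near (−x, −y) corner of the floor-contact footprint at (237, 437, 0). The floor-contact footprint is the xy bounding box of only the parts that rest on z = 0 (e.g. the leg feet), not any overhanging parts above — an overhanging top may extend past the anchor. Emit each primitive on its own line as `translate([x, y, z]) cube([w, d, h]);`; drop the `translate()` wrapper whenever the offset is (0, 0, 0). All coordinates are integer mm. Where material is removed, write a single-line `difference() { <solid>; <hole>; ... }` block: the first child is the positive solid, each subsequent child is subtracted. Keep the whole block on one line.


difference() { translate([237, 437, 0]) cube([3648, 250, 2484]); translate([1172, 437, 1392]) cube([1056, 250, 785]); }


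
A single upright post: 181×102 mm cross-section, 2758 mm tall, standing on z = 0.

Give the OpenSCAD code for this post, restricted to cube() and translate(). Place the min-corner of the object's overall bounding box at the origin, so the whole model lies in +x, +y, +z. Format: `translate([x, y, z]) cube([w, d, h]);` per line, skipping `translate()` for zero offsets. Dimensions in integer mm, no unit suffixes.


cube([181, 102, 2758]);


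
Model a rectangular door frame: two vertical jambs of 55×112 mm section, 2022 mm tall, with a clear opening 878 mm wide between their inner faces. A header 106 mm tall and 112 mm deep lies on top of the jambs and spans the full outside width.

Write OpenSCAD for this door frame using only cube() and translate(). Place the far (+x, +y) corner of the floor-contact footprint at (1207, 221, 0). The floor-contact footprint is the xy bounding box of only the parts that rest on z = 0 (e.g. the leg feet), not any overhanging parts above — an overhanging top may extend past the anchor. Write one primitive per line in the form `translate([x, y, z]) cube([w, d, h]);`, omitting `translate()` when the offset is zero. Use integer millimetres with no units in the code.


translate([219, 109, 0]) cube([55, 112, 2022]);
translate([1152, 109, 0]) cube([55, 112, 2022]);
translate([219, 109, 2022]) cube([988, 112, 106]);


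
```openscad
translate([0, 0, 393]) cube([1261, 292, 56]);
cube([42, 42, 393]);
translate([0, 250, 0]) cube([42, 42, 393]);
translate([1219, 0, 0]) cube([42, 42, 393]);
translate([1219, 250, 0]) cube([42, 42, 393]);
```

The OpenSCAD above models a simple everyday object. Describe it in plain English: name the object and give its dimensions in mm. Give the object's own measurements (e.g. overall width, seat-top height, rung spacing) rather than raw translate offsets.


A bench: a 1261×292 mm seat slab, 56 mm thick, top at z = 449 mm, on four 42×42 mm square legs flush with the seat corners and standing on z = 0.


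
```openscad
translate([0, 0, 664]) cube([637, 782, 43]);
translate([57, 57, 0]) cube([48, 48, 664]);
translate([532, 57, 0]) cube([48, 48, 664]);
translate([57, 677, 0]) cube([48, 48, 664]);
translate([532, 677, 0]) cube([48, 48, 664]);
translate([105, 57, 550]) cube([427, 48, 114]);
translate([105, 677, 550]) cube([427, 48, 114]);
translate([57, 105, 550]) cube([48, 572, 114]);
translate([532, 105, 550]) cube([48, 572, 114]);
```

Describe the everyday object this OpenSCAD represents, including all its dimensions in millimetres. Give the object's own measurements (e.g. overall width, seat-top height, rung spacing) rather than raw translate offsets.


A rectangular dining table. The top is 637×782×43 mm with its upper surface at z = 707 mm. It stands on four 48×48 mm square legs, each inset 57 mm from the nearest pair of top edges, running from the floor to the underside of the top. Four apron rails, 48 mm thick and 114 mm tall, run between adjacent legs with their top edges flush with the underside of the top and their outer faces flush with the legs' outer faces.


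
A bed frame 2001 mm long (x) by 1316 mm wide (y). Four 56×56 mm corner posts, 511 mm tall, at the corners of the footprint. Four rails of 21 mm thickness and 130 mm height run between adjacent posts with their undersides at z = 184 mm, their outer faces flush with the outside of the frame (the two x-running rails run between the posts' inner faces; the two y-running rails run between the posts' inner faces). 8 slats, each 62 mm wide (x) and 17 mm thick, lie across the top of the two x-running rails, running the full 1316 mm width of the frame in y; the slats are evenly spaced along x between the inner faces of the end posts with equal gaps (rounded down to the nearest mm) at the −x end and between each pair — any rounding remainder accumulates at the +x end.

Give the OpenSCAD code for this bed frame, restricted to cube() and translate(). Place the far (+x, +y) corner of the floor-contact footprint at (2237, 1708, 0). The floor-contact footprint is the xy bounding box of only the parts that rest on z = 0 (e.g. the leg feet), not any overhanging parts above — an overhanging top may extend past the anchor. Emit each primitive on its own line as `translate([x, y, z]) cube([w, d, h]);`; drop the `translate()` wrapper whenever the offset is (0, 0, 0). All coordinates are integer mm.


translate([236, 392, 0]) cube([56, 56, 511]);
translate([236, 1652, 0]) cube([56, 56, 511]);
translate([2181, 392, 0]) cube([56, 56, 511]);
translate([2181, 1652, 0]) cube([56, 56, 511]);
translate([292, 392, 184]) cube([1889, 21, 130]);
translate([292, 1687, 184]) cube([1889, 21, 130]);
translate([236, 448, 184]) cube([21, 1204, 130]);
translate([2216, 448, 184]) cube([21, 1204, 130]);
translate([446, 392, 314]) cube([62, 1316, 17]);
translate([662, 392, 314]) cube([62, 1316, 17]);
translate([878, 392, 314]) cube([62, 1316, 17]);
translate([1094, 392, 314]) cube([62, 1316, 17]);
translate([1310, 392, 314]) cube([62, 1316, 17]);
translate([1526, 392, 314]) cube([62, 1316, 17]);
translate([1742, 392, 314]) cube([62, 1316, 17]);
translate([1958, 392, 314]) cube([62, 1316, 17]);


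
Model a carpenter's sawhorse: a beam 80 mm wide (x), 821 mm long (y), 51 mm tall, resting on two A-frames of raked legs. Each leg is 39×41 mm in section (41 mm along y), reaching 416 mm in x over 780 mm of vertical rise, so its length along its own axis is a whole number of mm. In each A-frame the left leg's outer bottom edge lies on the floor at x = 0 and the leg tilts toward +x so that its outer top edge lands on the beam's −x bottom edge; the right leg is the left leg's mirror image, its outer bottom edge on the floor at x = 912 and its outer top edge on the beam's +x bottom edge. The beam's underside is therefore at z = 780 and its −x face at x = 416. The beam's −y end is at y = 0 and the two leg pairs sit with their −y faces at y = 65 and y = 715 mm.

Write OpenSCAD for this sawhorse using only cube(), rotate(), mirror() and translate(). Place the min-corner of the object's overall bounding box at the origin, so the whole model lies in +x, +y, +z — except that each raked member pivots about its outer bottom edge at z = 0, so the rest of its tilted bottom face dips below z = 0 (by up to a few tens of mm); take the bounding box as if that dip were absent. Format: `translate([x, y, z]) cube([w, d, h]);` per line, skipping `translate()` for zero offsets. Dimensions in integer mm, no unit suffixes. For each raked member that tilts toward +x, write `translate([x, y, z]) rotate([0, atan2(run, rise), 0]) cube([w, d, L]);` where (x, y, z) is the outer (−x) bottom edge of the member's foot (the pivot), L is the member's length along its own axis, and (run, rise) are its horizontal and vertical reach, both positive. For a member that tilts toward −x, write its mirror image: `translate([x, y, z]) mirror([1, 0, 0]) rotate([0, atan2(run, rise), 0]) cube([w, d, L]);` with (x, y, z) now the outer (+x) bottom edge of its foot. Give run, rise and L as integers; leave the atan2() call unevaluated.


translate([416, 0, 780]) cube([80, 821, 51]);
translate([0, 65, 0]) rotate([0, atan2(416, 780), 0]) cube([39, 41, 884]);
translate([912, 65, 0]) mirror([1, 0, 0]) rotate([0, atan2(416, 780), 0]) cube([39, 41, 884]);
translate([0, 715, 0]) rotate([0, atan2(416, 780), 0]) cube([39, 41, 884]);
translate([912, 715, 0]) mirror([1, 0, 0]) rotate([0, atan2(416, 780), 0]) cube([39, 41, 884]);


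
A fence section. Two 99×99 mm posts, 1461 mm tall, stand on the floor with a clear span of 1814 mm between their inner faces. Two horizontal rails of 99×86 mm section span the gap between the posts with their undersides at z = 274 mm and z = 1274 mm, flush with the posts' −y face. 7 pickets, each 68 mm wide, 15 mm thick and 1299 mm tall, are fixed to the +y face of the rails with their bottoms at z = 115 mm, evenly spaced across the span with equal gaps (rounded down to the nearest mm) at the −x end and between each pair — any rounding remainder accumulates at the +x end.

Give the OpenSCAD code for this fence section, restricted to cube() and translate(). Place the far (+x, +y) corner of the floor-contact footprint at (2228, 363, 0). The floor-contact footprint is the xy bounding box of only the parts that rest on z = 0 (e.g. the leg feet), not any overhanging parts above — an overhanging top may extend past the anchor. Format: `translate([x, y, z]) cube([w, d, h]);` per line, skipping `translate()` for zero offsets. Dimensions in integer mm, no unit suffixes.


translate([216, 264, 0]) cube([99, 99, 1461]);
translate([2129, 264, 0]) cube([99, 99, 1461]);
translate([315, 264, 274]) cube([1814, 99, 86]);
translate([315, 264, 1274]) cube([1814, 99, 86]);
translate([482, 363, 115]) cube([68, 15, 1299]);
translate([717, 363, 115]) cube([68, 15, 1299]);
translate([952, 363, 115]) cube([68, 15, 1299]);
translate([1187, 363, 115]) cube([68, 15, 1299]);
translate([1422, 363, 115]) cube([68, 15, 1299]);
translate([1657, 363, 115]) cube([68, 15, 1299]);
translate([1892, 363, 115]) cube([68, 15, 1299]);


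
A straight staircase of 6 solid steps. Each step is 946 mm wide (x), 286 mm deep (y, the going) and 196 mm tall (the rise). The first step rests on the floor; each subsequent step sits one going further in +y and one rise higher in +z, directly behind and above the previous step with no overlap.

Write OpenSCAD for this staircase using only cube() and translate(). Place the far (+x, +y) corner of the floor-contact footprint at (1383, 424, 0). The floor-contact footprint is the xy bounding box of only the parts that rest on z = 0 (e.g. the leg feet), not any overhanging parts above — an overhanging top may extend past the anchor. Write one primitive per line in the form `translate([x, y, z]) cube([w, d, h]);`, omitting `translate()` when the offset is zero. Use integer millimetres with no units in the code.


translate([437, 138, 0]) cube([946, 286, 196]);
translate([437, 424, 196]) cube([946, 286, 196]);
translate([437, 710, 392]) cube([946, 286, 196]);
translate([437, 996, 588]) cube([946, 286, 196]);
translate([437, 1282, 784]) cube([946, 286, 196]);
translate([437, 1568, 980]) cube([946, 286, 196]);


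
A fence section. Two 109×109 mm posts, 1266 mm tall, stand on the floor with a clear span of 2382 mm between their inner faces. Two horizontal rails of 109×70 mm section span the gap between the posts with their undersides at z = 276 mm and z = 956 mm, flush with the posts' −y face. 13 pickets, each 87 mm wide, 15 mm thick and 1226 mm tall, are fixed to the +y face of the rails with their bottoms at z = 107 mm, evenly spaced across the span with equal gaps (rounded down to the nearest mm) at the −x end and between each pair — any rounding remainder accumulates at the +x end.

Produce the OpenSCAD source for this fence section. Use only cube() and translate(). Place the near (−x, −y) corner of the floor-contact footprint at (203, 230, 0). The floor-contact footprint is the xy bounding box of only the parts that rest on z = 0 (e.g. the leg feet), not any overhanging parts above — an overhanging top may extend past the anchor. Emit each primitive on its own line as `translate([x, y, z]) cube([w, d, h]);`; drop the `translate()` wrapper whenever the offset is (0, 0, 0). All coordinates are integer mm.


translate([203, 230, 0]) cube([109, 109, 1266]);
translate([2694, 230, 0]) cube([109, 109, 1266]);
translate([312, 230, 276]) cube([2382, 109, 70]);
translate([312, 230, 956]) cube([2382, 109, 70]);
translate([401, 339, 107]) cube([87, 15, 1226]);
translate([577, 339, 107]) cube([87, 15, 1226]);
translate([753, 339, 107]) cube([87, 15, 1226]);
translate([929, 339, 107]) cube([87, 15, 1226]);
translate([1105, 339, 107]) cube([87, 15, 1226]);
translate([1281, 339, 107]) cube([87, 15, 1226]);
translate([1457, 339, 107]) cube([87, 15, 1226]);
translate([1633, 339, 107]) cube([87, 15, 1226]);
translate([1809, 339, 107]) cube([87, 15, 1226]);
translate([1985, 339, 107]) cube([87, 15, 1226]);
translate([2161, 339, 107]) cube([87, 15, 1226]);
translate([2337, 339, 107]) cube([87, 15, 1226]);
translate([2513, 339, 107]) cube([87, 15, 1226]);


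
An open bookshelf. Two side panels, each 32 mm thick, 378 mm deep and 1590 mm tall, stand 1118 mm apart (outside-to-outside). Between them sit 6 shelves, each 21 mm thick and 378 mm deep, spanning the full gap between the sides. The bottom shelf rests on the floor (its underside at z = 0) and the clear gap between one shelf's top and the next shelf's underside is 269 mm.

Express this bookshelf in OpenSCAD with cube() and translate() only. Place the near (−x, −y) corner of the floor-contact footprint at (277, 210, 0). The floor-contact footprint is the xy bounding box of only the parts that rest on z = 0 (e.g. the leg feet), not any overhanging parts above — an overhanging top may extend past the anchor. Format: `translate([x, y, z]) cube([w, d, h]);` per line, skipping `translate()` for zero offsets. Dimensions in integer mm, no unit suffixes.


translate([277, 210, 0]) cube([32, 378, 1590]);
translate([1363, 210, 0]) cube([32, 378, 1590]);
translate([309, 210, 0]) cube([1054, 378, 21]);
translate([309, 210, 290]) cube([1054, 378, 21]);
translate([309, 210, 580]) cube([1054, 378, 21]);
translate([309, 210, 870]) cube([1054, 378, 21]);
translate([309, 210, 1160]) cube([1054, 378, 21]);
translate([309, 210, 1450]) cube([1054, 378, 21]);


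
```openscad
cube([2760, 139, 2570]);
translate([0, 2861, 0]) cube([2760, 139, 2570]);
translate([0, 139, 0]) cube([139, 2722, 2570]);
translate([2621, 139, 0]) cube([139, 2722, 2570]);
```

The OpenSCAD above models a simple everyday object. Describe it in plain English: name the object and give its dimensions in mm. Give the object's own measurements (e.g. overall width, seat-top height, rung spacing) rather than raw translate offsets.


The wall frame of a small rectangular building: four walls, each 2570 mm tall and 139 mm thick, enclosing a footprint 2760 mm (x) by 3000 mm (y) outside-to-outside, with no floor or roof. The front and back walls (the −y and +y sides) span the full width; the two side walls fit between them.


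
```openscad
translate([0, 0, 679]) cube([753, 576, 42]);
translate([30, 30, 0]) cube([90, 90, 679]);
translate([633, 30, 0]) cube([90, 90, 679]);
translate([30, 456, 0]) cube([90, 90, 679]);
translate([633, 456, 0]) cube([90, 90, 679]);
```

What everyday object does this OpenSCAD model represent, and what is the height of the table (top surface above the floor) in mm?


A table. The table height is 721 mm.

A 753×576×42 slab sits at z = 679 on four 90 mm square posts — a table. The top surface is at 679 + 42 = 721 mm.


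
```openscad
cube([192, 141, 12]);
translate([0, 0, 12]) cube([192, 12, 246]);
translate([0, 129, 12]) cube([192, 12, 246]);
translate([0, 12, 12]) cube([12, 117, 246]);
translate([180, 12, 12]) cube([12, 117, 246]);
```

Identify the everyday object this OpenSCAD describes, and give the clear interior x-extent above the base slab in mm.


An open box. The internal width is 168 mm.

A 192×141 base slab with four walls standing on it — an open box. The base is 192 mm wide and the walls are 12 mm thick, so the internal width is 192 − 2 × 12 = 168 mm.


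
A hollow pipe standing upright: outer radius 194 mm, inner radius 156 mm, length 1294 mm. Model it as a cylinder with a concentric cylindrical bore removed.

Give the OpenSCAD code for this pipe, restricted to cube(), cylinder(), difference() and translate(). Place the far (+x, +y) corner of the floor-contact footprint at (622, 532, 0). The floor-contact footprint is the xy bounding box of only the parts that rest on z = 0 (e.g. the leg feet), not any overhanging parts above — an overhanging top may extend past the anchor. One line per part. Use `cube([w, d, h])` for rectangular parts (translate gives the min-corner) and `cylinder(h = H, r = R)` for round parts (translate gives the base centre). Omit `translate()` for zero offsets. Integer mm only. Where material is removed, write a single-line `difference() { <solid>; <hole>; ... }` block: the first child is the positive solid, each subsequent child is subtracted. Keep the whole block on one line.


difference() { translate([428, 338, 0]) cylinder(h = 1294, r = 194); translate([428, 338, 0]) cylinder(h = 1294, r = 156); }


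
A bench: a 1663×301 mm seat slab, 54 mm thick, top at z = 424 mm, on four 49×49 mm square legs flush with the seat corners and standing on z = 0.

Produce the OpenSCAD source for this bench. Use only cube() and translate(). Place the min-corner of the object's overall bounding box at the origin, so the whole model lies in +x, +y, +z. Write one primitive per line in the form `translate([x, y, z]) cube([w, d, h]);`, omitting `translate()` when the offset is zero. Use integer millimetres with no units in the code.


translate([0, 0, 370]) cube([1663, 301, 54]);
cube([49, 49, 370]);
translate([0, 252, 0]) cube([49, 49, 370]);
translate([1614, 0, 0]) cube([49, 49, 370]);
translate([1614, 252, 0]) cube([49, 49, 370]);
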